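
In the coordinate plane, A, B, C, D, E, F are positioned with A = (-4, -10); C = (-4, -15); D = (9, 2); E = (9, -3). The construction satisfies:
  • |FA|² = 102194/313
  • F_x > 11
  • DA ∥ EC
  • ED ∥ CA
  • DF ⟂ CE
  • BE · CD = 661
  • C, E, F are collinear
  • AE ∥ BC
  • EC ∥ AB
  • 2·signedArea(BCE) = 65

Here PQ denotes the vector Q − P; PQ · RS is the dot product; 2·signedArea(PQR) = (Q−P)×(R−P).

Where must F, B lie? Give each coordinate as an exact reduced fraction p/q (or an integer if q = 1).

B = (-17, -22)
F = (3597/313, -219/313)

1. F_x = 3597/313  [C, E, F are collinear ∩ DF ⟂ CE]
2. F_y = -219/313  [C, E, F are collinear ∩ DF ⟂ CE]
   → F = (3597/313, -219/313)
3. B_x = -17  [AE ∥ BC ∩ EC ∥ AB]
4. B_y = -22  [AE ∥ BC ∩ EC ∥ AB]
   → B = (-17, -22)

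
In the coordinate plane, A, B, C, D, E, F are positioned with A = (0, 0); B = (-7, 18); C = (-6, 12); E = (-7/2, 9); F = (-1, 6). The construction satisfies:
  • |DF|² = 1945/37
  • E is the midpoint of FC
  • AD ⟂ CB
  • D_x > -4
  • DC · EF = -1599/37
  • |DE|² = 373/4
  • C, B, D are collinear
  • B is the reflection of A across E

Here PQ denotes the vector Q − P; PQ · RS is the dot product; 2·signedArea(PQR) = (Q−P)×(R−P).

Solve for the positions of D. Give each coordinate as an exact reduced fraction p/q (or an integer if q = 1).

D = (-144/37, -24/37)

1. D_x = -144/37  [C, B, D are collinear ∩ AD ⟂ CB]
2. D_y = -24/37  [C, B, D are collinear ∩ AD ⟂ CB]
   → D = (-144/37, -24/37)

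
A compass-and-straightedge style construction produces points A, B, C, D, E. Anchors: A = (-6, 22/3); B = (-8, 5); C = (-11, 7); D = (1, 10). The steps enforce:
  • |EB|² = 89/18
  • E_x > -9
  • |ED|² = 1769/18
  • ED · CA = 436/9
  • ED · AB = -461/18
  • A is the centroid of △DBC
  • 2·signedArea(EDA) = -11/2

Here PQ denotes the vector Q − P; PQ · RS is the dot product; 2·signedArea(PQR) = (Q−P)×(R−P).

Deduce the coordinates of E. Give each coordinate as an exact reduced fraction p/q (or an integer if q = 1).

1. E_x = -17/2  [ED · CA = 436/9 ∩ 2·signedArea(EDA) = -11/2]
2. E_y = 43/6  [ED · CA = 436/9 ∩ 2·signedArea(EDA) = -11/2]
   → E = (-17/2, 43/6)

E = (-17/2, 43/6)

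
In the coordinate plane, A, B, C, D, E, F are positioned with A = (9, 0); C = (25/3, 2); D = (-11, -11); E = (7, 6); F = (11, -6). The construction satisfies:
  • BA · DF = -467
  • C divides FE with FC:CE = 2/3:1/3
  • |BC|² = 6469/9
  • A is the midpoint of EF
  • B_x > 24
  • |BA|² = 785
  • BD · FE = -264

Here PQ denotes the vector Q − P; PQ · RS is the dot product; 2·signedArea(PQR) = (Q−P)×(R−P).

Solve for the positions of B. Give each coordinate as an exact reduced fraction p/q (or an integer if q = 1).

1. B_x = 25  [BD · FE = -264 ∩ BA · DF = -467]
2. B_y = 23  [BD · FE = -264 ∩ BA · DF = -467]
   → B = (25, 23)

B = (25, 23)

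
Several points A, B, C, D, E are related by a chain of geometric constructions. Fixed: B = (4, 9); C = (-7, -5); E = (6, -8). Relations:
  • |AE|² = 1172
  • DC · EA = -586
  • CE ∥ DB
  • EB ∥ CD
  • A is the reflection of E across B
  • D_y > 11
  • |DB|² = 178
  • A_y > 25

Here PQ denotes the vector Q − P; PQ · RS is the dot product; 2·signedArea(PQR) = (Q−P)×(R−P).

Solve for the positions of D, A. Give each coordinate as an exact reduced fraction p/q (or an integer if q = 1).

1. D_x = -9  [CE ∥ DB ∩ EB ∥ CD]
2. D_y = 12  [CE ∥ DB ∩ EB ∥ CD]
   → D = (-9, 12)
3. A_x = 2  [A is the reflection of E across B]
4. A_y = 26  [A is the reflection of E across B]
   → A = (2, 26)

A = (2, 26)
D = (-9, 12)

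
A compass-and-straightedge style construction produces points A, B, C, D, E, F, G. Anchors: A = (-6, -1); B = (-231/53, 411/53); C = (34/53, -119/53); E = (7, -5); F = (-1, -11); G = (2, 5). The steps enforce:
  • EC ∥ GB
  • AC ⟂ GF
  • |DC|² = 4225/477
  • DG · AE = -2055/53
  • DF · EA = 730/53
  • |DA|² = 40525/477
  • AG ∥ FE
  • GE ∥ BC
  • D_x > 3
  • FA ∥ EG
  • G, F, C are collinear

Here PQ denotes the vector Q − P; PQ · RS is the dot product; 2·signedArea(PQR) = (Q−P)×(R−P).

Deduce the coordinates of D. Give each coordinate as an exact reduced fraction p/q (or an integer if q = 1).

1. D_x = 511/159  [line 13·x + -4·y + -2373/53 = 0 ∩ |DA|² = 40525/477]
2. D_y = -119/159  [line 13·x + -4·y + -2373/53 = 0 ∩ |DA|² = 40525/477]
   → D = (511/159, -119/159)

D = (511/159, -119/159)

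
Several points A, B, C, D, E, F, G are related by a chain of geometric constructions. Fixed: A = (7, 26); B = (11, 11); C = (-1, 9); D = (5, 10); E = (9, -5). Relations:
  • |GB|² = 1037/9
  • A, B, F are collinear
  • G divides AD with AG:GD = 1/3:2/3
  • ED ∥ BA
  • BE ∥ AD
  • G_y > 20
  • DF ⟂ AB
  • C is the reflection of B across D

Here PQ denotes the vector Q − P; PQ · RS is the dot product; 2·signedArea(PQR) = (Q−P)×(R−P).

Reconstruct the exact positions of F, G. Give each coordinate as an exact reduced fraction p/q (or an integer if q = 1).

1. F_x = 2615/241  [A, B, F are collinear ∩ DF ⟂ AB]
2. F_y = 2786/241  [A, B, F are collinear ∩ DF ⟂ AB]
   → F = (2615/241, 2786/241)
3. G_x = 19/3  [G divides AD with AG:GD = 1/3:2/3]
4. G_y = 62/3  [G divides AD with AG:GD = 1/3:2/3]
   → G = (19/3, 62/3)

F = (2615/241, 2786/241)
G = (19/3, 62/3)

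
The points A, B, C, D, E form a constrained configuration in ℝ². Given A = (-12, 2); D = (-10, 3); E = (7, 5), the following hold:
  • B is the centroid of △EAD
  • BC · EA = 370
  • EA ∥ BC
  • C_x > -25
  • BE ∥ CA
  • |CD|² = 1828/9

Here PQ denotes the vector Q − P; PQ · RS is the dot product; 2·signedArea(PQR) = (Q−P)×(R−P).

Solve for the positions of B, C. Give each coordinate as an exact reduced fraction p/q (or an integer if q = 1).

1. B_x = -5  [B is the centroid of △EAD]
2. B_y = 10/3  [B is the centroid of △EAD]
   → B = (-5, 10/3)
3. C_x = -24  [BE ∥ CA ∩ EA ∥ BC]
4. C_y = 1/3  [BE ∥ CA ∩ EA ∥ BC]
   → C = (-24, 1/3)

B = (-5, 10/3)
C = (-24, 1/3)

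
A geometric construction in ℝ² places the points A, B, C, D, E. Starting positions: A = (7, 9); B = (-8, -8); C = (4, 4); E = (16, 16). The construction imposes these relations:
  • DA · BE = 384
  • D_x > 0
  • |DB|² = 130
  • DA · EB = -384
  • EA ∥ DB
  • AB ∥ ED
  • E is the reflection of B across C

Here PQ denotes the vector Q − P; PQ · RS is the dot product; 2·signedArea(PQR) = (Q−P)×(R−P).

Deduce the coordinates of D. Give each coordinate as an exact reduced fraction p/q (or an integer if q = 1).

1. D_x = 1  [EA ∥ DB ∩ AB ∥ ED]
2. D_y = -1  [EA ∥ DB ∩ AB ∥ ED]
   → D = (1, -1)

D = (1, -1)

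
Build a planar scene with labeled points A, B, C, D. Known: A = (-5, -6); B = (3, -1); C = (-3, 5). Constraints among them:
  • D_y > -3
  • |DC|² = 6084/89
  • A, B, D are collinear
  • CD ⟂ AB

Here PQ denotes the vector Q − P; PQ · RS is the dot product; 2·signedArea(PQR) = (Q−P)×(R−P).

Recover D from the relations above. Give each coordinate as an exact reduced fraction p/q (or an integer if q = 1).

1. D_x = 123/89  [A, B, D are collinear ∩ CD ⟂ AB]
2. D_y = -179/89  [A, B, D are collinear ∩ CD ⟂ AB]
   → D = (123/89, -179/89)

D = (123/89, -179/89)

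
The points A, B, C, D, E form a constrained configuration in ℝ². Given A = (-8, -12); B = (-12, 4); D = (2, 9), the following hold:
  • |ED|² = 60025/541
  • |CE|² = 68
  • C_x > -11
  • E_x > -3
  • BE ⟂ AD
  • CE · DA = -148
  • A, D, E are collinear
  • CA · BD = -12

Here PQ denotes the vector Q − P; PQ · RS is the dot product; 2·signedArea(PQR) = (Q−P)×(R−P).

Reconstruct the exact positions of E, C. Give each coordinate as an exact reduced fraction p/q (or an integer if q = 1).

1. E_x = -1368/541  [A, D, E are collinear ∩ BE ⟂ AD]
2. E_y = -276/541  [A, D, E are collinear ∩ BE ⟂ AD]
   → E = (-1368/541, -276/541)
3. C_x = -10  [CE · DA = -148 ∩ CA · BD = -12]
4. C_y = -4  [CE · DA = -148 ∩ CA · BD = -12]
   → C = (-10, -4)

C = (-10, -4)
E = (-1368/541, -276/541)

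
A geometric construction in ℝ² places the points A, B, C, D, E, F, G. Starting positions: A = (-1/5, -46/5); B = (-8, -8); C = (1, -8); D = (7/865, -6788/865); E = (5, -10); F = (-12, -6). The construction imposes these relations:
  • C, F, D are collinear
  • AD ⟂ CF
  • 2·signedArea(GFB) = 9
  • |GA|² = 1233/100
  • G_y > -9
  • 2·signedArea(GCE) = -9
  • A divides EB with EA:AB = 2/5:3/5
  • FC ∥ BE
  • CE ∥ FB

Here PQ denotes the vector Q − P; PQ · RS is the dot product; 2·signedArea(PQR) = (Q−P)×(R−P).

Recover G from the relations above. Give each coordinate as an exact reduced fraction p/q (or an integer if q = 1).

G = (-7/2, -8)

1. G_x = -7/2  [line 2·x + 4·y + 39 = 0 ∩ |GA|² = 1233/100]
2. G_y = -8  [line 2·x + 4·y + 39 = 0 ∩ |GA|² = 1233/100]
   → G = (-7/2, -8)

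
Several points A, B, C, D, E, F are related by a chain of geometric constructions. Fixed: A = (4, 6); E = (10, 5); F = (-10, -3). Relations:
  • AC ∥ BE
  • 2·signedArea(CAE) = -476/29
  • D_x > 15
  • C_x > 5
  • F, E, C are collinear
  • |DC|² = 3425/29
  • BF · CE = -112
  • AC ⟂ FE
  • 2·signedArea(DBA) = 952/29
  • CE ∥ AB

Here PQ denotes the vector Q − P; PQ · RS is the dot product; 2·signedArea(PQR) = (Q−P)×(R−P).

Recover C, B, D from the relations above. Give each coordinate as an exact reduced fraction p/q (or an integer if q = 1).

B = (256/29, 230/29)
C = (150/29, 89/29)
D = (16, 4)

1. C_x = 150/29  [F, E, C are collinear ∩ AC ⟂ FE]
2. C_y = 89/29  [F, E, C are collinear ∩ AC ⟂ FE]
   → C = (150/29, 89/29)
3. B_x = 256/29  [AC ∥ BE ∩ CE ∥ AB]
4. B_y = 230/29  [AC ∥ BE ∩ CE ∥ AB]
   → B = (256/29, 230/29)
5. D_x = 16  [line 56/29·x + -140/29·y + -336/29 = 0 ∩ |DC|² = 3425/29]
6. D_y = 4  [line 56/29·x + -140/29·y + -336/29 = 0 ∩ |DC|² = 3425/29]
   → D = (16, 4)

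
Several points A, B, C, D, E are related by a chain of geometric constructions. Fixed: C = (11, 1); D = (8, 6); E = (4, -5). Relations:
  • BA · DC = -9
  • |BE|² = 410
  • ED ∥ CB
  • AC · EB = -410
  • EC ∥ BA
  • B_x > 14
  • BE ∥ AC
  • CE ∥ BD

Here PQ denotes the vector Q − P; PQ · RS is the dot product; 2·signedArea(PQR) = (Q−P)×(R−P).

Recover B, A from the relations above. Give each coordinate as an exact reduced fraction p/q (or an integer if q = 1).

1. B_x = 15  [CE ∥ BD ∩ ED ∥ CB]
2. B_y = 12  [CE ∥ BD ∩ ED ∥ CB]
   → B = (15, 12)
3. A_x = 22  [BE ∥ AC ∩ EC ∥ BA]
4. A_y = 18  [BE ∥ AC ∩ EC ∥ BA]
   → A = (22, 18)

A = (22, 18)
B = (15, 12)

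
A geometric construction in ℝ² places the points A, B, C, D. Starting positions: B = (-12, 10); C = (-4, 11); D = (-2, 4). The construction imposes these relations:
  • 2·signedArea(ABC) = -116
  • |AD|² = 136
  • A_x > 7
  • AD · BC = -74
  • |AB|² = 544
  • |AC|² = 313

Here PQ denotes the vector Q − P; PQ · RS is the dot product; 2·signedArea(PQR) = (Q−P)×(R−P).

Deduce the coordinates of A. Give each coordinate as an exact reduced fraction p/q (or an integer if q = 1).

A = (8, -2)

1. A_x = 8  [2·signedArea(ABC) = -116 ∩ AD · BC = -74]
2. A_y = -2  [2·signedArea(ABC) = -116 ∩ AD · BC = -74]
   → A = (8, -2)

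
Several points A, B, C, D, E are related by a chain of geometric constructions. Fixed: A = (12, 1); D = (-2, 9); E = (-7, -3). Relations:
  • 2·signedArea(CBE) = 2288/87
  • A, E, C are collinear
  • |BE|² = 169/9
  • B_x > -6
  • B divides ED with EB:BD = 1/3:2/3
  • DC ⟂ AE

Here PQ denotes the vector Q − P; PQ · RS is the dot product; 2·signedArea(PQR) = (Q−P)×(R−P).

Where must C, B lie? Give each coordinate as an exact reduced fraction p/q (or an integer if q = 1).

1. C_x = 6/29  [A, E, C are collinear ∩ DC ⟂ AE]
2. C_y = -43/29  [A, E, C are collinear ∩ DC ⟂ AE]
   → C = (6/29, -43/29)
3. B_x = -16/3  [B divides ED with EB:BD = 1/3:2/3]
4. B_y = 1  [B divides ED with EB:BD = 1/3:2/3]
   → B = (-16/3, 1)

B = (-16/3, 1)
C = (6/29, -43/29)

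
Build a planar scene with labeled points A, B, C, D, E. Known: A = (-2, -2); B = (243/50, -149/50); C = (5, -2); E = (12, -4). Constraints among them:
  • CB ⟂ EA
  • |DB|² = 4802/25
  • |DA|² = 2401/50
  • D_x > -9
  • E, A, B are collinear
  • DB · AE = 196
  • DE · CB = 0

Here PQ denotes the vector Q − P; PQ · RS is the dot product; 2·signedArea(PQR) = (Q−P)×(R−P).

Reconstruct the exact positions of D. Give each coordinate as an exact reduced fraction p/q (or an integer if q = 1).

1. D_x = -443/50  [DE · CB = 0 ∩ DB · AE = 196]
2. D_y = -51/50  [DE · CB = 0 ∩ DB · AE = 196]
   → D = (-443/50, -51/50)

D = (-443/50, -51/50)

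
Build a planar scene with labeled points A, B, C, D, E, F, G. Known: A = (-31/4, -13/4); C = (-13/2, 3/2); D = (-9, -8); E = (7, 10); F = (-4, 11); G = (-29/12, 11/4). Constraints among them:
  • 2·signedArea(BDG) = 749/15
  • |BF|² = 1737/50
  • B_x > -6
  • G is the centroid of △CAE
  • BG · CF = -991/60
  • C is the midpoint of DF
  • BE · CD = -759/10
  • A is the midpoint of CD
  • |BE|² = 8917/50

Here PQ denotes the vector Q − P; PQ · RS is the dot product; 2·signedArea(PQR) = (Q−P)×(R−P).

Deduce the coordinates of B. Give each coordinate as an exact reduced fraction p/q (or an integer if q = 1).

1. B_x = -11/2  [BG · CF = -991/60 ∩ 2·signedArea(BDG) = 749/15]
2. B_y = 53/10  [BG · CF = -991/60 ∩ 2·signedArea(BDG) = 749/15]
   → B = (-11/2, 53/10)

B = (-11/2, 53/10)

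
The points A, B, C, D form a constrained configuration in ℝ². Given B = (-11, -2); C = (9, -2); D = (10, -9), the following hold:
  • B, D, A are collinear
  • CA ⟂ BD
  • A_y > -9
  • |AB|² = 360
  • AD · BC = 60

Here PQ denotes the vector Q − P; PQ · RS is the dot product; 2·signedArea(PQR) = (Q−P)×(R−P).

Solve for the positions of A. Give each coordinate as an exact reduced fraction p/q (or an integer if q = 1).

A = (7, -8)

1. A_x = 7  [B, D, A are collinear ∩ CA ⟂ BD]
2. A_y = -8  [B, D, A are collinear ∩ CA ⟂ BD]
   → A = (7, -8)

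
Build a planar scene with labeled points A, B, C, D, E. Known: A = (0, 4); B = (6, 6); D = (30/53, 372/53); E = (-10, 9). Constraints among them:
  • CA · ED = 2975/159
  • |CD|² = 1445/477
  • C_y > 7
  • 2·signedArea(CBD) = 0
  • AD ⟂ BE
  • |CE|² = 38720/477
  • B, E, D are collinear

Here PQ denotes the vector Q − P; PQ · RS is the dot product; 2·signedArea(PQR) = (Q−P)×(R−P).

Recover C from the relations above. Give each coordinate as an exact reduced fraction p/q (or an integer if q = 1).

C = (-182/159, 389/53)

1. C_x = -182/159  [2·signedArea(CBD) = 0 ∩ CA · ED = 2975/159]
2. C_y = 389/53  [2·signedArea(CBD) = 0 ∩ CA · ED = 2975/159]
   → C = (-182/159, 389/53)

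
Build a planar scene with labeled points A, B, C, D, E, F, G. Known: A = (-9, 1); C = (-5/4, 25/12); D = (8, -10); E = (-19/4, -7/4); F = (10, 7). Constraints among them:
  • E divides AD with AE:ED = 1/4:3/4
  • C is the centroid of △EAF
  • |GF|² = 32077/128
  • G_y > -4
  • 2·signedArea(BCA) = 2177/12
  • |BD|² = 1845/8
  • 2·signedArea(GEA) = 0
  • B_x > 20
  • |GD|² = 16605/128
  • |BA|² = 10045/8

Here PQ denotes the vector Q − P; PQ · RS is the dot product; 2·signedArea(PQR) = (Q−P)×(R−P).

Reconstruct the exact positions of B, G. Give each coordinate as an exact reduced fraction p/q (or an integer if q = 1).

B = (83/4, -73/4)
G = (-25/16, -61/16)

1. B_x = 83/4  [line 13/12·x + -31/4·y + -1967/12 = 0 ∩ |BA|² = 10045/8]
2. B_y = -73/4  [line 13/12·x + -31/4·y + -1967/12 = 0 ∩ |BA|² = 10045/8]
   → B = (83/4, -73/4)
3. G_x = -25/16  [line -11/4·x + -17/4·y + -41/2 = 0 ∩ |GF|² = 32077/128]
4. G_y = -61/16  [line -11/4·x + -17/4·y + -41/2 = 0 ∩ |GF|² = 32077/128]
   → G = (-25/16, -61/16)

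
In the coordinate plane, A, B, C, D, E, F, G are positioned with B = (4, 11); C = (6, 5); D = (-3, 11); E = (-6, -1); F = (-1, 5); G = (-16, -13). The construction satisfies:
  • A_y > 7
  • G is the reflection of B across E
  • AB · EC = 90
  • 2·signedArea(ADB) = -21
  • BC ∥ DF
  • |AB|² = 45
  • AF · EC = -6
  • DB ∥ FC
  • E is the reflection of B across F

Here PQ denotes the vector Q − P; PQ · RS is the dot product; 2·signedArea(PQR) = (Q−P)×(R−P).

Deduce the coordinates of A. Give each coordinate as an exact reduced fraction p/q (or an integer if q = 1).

A = (-2, 8)

1. A_x = -2  [AF · EC = -6 ∩ 2·signedArea(ADB) = -21]
2. A_y = 8  [AF · EC = -6 ∩ 2·signedArea(ADB) = -21]
   → A = (-2, 8)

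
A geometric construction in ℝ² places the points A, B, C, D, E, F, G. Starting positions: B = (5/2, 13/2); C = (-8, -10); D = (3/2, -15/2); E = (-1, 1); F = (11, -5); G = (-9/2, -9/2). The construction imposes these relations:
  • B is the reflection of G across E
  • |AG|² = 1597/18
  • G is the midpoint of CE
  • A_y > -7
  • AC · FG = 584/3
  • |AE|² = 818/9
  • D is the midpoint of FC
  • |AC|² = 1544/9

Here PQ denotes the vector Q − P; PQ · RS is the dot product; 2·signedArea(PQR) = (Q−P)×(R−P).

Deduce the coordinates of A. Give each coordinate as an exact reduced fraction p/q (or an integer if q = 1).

1. A_x = 14/3  [line 31/2·x + -1/2·y + -227/3 = 0 ∩ |AC|² = 1544/9]
2. A_y = -20/3  [line 31/2·x + -1/2·y + -227/3 = 0 ∩ |AC|² = 1544/9]
   → A = (14/3, -20/3)

A = (14/3, -20/3)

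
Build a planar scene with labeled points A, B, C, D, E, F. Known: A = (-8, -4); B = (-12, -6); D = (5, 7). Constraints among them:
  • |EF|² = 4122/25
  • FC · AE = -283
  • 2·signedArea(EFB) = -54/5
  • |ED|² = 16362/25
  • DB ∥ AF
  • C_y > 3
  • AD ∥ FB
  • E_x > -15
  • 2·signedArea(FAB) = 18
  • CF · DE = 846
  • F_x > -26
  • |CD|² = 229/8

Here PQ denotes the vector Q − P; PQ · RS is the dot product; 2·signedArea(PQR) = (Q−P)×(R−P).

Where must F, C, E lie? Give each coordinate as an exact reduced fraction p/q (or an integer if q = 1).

1. F_x = -25  [AD ∥ FB ∩ DB ∥ AF]
2. F_y = -17  [AD ∥ FB ∩ DB ∥ AF]
   → F = (-25, -17)
3. E_x = -74/5  [line -11·x + 13·y + -216/5 = 0 ∩ |EF|² = 4122/25]
4. E_y = -46/5  [line -11·x + 13·y + -216/5 = 0 ∩ |EF|² = 4122/25]
   → E = (-74/5, -46/5)
5. C_x = 3/4  [CF · DE = 846 ∩ FC · AE = -283]
6. C_y = 15/4  [CF · DE = 846 ∩ FC · AE = -283]
   → C = (3/4, 15/4)

C = (3/4, 15/4)
E = (-74/5, -46/5)
F = (-25, -17)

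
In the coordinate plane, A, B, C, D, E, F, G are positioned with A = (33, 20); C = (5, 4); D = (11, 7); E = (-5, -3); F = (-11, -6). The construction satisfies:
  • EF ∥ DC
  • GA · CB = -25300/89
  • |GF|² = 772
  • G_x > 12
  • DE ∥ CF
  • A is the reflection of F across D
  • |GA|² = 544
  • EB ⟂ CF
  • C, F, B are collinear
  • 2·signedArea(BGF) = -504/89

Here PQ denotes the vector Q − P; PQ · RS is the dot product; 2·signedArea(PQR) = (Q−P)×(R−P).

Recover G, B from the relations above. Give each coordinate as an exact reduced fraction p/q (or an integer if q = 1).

1. B_x = -475/89  [C, F, B are collinear ∩ EB ⟂ CF]
2. B_y = -219/89  [C, F, B are collinear ∩ EB ⟂ CF]
   → B = (-475/89, -219/89)
3. G_x = 13  [GA · CB = -25300/89 ∩ 2·signedArea(BGF) = -504/89]
4. G_y = 8  [GA · CB = -25300/89 ∩ 2·signedArea(BGF) = -504/89]
   → G = (13, 8)

B = (-475/89, -219/89)
G = (13, 8)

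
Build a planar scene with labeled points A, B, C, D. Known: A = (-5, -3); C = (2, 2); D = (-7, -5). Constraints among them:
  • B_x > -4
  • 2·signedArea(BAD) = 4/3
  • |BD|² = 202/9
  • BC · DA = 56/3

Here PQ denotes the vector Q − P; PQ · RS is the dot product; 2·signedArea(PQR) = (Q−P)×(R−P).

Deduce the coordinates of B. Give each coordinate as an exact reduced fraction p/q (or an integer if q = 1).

B = (-10/3, -2)

1. B_x = -10/3  [2·signedArea(BAD) = 4/3 ∩ BC · DA = 56/3]
2. B_y = -2  [2·signedArea(BAD) = 4/3 ∩ BC · DA = 56/3]
   → B = (-10/3, -2)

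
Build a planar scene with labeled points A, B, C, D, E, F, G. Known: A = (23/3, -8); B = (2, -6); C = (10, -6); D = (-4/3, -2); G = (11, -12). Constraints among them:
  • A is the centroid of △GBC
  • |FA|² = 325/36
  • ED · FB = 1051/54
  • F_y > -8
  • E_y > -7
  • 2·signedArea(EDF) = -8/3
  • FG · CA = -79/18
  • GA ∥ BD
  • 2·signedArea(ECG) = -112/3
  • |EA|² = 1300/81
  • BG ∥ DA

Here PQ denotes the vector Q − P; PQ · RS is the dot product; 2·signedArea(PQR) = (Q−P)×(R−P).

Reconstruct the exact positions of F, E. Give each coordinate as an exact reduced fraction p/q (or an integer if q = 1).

1. F_x = 29/6  [line 7/3·x + 2·y + 49/18 = 0 ∩ |FA|² = 325/36]
2. F_y = -7  [line 7/3·x + 2·y + 49/18 = 0 ∩ |FA|² = 325/36]
   → F = (29/6, -7)
3. E_x = 35/9  [2·signedArea(EDF) = -8/3 ∩ 2·signedArea(ECG) = -112/3]
4. E_y = -20/3  [2·signedArea(EDF) = -8/3 ∩ 2·signedArea(ECG) = -112/3]
   → E = (35/9, -20/3)

E = (35/9, -20/3)
F = (29/6, -7)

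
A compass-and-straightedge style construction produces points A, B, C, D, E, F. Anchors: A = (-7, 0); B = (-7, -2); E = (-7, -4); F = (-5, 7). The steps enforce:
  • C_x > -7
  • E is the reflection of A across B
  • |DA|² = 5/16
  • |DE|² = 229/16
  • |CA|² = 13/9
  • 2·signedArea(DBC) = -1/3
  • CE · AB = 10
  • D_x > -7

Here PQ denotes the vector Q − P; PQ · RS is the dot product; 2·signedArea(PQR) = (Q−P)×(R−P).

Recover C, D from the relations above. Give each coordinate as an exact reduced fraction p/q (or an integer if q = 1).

C = (-19/3, 1)
D = (-13/2, -1/4)

1. C_y = 1  [CE · AB = 10]
2. C_x = -19/3  [|CA|² = 13/9]
   → C = (-19/3, 1)
3. D_x = -13/2  [line -3·x + 2/3·y + -58/3 = 0 ∩ |DE|² = 229/16]
4. D_y = -1/4  [line -3·x + 2/3·y + -58/3 = 0 ∩ |DE|² = 229/16]
   → D = (-13/2, -1/4)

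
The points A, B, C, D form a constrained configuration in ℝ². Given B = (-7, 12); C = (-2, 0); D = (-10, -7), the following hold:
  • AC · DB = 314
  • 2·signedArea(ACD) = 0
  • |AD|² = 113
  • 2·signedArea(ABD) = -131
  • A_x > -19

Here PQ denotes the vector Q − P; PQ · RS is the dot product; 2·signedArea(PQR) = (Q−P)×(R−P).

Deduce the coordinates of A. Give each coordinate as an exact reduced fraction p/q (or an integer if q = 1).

A = (-18, -14)

1. A_x = -18  [2·signedArea(ACD) = 0 ∩ AC · DB = 314]
2. A_y = -14  [2·signedArea(ACD) = 0 ∩ AC · DB = 314]
   → A = (-18, -14)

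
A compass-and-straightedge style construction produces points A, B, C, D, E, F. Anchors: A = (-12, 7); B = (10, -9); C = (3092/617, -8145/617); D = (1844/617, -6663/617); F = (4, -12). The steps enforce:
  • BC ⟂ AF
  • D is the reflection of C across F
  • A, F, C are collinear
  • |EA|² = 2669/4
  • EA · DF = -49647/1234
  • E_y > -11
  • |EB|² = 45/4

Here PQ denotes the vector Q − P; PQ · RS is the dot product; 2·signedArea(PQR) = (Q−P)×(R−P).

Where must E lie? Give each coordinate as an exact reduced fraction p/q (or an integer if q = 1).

E = (7, -21/2)

1. E_x = 7  [line -624/617·x + 741/617·y + 24297/1234 = 0 ∩ |EA|² = 2669/4]
2. E_y = -21/2  [line -624/617·x + 741/617·y + 24297/1234 = 0 ∩ |EA|² = 2669/4]
   → E = (7, -21/2)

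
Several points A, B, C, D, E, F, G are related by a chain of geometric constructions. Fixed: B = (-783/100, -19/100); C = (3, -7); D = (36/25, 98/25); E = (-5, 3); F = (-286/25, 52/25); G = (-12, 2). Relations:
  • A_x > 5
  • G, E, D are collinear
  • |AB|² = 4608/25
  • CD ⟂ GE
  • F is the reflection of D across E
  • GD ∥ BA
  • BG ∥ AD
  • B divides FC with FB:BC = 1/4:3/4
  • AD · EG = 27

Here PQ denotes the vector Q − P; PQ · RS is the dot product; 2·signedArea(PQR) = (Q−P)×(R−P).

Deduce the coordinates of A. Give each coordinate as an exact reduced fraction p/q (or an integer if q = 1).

A = (561/100, 173/100)

1. A_x = 561/100  [BG ∥ AD ∩ GD ∥ BA]
2. A_y = 173/100  [BG ∥ AD ∩ GD ∥ BA]
   → A = (561/100, 173/100)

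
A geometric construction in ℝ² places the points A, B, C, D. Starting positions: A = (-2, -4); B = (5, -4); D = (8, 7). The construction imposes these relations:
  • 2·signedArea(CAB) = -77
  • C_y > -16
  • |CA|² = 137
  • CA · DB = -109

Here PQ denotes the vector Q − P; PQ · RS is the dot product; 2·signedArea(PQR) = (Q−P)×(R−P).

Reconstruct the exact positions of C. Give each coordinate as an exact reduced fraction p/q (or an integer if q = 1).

1. C_x = 2  [2·signedArea(CAB) = -77 ∩ CA · DB = -109]
2. C_y = -15  [2·signedArea(CAB) = -77 ∩ CA · DB = -109]
   → C = (2, -15)

C = (2, -15)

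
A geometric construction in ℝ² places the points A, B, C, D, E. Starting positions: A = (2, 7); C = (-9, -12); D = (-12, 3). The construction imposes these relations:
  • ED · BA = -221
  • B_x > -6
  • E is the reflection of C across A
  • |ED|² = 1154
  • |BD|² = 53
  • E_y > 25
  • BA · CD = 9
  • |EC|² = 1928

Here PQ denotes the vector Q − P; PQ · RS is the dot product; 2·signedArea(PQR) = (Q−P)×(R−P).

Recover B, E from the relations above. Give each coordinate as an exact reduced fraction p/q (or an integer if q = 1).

B = (-5, 5)
E = (13, 26)

1. B_x = -5  [line 3·x + -15·y + 90 = 0 ∩ |BD|² = 53]
2. B_y = 5  [line 3·x + -15·y + 90 = 0 ∩ |BD|² = 53]
   → B = (-5, 5)
3. E_x = 13  [E is the reflection of C across A]
4. E_y = 26  [E is the reflection of C across A]
   → E = (13, 26)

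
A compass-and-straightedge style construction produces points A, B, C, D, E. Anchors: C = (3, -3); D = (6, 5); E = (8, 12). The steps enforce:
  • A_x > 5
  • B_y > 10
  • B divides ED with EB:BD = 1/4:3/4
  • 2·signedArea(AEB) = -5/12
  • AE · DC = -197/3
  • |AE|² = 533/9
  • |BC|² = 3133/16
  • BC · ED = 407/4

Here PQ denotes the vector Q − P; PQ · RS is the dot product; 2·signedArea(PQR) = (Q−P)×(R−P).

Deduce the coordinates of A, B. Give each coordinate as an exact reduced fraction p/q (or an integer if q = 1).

1. A_x = 17/3  [line 3·x + 8·y + -163/3 = 0 ∩ |AE|² = 533/9]
2. A_y = 14/3  [line 3·x + 8·y + -163/3 = 0 ∩ |AE|² = 533/9]
   → A = (17/3, 14/3)
3. B_x = 15/2  [2·signedArea(AEB) = -5/12 ∩ B divides ED with EB:BD = 1/4:3/4]
4. B_y = 41/4  [2·signedArea(AEB) = -5/12 ∩ B divides ED with EB:BD = 1/4:3/4]
   → B = (15/2, 41/4)

A = (17/3, 14/3)
B = (15/2, 41/4)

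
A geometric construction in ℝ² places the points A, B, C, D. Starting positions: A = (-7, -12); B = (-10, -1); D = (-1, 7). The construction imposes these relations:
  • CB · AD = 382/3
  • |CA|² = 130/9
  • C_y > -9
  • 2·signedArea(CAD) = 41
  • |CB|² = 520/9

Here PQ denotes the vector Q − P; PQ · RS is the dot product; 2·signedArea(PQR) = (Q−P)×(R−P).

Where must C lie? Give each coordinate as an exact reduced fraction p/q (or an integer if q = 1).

1. C_x = -8  [2·signedArea(CAD) = 41 ∩ CB · AD = 382/3]
2. C_y = -25/3  [2·signedArea(CAD) = 41 ∩ CB · AD = 382/3]
   → C = (-8, -25/3)

C = (-8, -25/3)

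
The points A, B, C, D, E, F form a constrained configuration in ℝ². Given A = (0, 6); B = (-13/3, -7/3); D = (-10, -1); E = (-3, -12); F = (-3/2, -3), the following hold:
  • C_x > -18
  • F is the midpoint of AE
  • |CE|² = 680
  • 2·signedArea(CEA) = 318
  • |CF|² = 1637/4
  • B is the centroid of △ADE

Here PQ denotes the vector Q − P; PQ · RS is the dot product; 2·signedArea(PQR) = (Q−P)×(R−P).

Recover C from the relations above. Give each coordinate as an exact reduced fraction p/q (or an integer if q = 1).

1. C_x = -17  [line -18·x + 3·y + -336 = 0 ∩ |CF|² = 1637/4]
2. C_y = 10  [line -18·x + 3·y + -336 = 0 ∩ |CF|² = 1637/4]
   → C = (-17, 10)

C = (-17, 10)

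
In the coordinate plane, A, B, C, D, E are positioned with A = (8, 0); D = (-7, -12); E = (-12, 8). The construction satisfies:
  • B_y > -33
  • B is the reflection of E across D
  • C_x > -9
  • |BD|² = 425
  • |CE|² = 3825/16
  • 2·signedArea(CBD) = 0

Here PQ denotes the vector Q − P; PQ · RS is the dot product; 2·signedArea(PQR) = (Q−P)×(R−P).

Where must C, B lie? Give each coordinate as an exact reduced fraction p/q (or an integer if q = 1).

1. B_x = -2  [B is the reflection of E across D]
2. B_y = -32  [B is the reflection of E across D]
   → B = (-2, -32)
3. C_x = -33/4  [line -20·x + -5·y + -200 = 0 ∩ |CE|² = 3825/16]
4. C_y = -7  [line -20·x + -5·y + -200 = 0 ∩ |CE|² = 3825/16]
   → C = (-33/4, -7)

B = (-2, -32)
C = (-33/4, -7)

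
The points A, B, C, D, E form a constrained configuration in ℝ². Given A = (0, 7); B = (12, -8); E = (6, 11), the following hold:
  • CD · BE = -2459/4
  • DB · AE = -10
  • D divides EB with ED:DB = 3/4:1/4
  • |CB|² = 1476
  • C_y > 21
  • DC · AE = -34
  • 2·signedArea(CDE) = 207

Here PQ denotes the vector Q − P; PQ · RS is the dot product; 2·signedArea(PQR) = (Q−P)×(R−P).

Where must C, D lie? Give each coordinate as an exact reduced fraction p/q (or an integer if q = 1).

1. D_x = 21/2  [D divides EB with ED:DB = 3/4:1/4]
2. D_y = -13/4  [D divides EB with ED:DB = 3/4:1/4]
   → D = (21/2, -13/4)
3. C_x = -12  [2·signedArea(CDE) = 207 ∩ CD · BE = -2459/4]
4. C_y = 22  [2·signedArea(CDE) = 207 ∩ CD · BE = -2459/4]
   → C = (-12, 22)

C = (-12, 22)
D = (21/2, -13/4)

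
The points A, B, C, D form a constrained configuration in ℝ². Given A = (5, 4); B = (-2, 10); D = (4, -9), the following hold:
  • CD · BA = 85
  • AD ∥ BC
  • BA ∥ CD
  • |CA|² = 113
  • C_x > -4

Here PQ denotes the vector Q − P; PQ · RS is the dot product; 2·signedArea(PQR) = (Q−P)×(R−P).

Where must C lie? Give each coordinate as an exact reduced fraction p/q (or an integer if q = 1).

1. C_x = -3  [BA ∥ CD ∩ AD ∥ BC]
2. C_y = -3  [BA ∥ CD ∩ AD ∥ BC]
   → C = (-3, -3)

C = (-3, -3)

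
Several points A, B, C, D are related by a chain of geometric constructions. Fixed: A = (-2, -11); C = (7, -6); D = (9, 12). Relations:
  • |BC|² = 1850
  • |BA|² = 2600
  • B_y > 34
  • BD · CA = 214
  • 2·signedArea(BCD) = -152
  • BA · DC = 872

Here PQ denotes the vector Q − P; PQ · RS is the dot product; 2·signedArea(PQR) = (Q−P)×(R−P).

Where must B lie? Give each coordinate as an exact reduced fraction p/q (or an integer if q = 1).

B = (20, 35)

1. B_x = 20  [BD · CA = 214 ∩ BA · DC = 872]
2. B_y = 35  [BD · CA = 214 ∩ BA · DC = 872]
   → B = (20, 35)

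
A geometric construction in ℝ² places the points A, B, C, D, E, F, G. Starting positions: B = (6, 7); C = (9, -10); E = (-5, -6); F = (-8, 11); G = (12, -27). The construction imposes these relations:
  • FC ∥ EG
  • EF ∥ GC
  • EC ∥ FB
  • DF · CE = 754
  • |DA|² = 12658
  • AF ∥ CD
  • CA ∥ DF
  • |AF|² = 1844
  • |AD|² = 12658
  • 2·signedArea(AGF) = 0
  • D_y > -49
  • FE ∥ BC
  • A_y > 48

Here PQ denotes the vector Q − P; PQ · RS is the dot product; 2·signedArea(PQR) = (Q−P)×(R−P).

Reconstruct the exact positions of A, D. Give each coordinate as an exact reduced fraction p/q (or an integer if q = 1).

1. A_x = -28  [line -38·x + -20·y + -84 = 0 ∩ |AF|² = 1844]
2. A_y = 49  [line -38·x + -20·y + -84 = 0 ∩ |AF|² = 1844]
   → A = (-28, 49)
3. D_x = 29  [CA ∥ DF ∩ AF ∥ CD]
4. D_y = -48  [CA ∥ DF ∩ AF ∥ CD]
   → D = (29, -48)

A = (-28, 49)
D = (29, -48)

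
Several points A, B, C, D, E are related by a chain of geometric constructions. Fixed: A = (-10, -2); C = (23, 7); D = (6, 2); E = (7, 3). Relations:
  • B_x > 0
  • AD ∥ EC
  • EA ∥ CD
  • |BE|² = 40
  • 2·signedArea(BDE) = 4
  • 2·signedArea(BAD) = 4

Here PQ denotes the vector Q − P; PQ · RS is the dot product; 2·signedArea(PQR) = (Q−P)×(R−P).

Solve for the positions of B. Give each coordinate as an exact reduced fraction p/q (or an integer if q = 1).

1. B_x = 1  [2·signedArea(BDE) = 4 ∩ 2·signedArea(BAD) = 4]
2. B_y = 1  [2·signedArea(BDE) = 4 ∩ 2·signedArea(BAD) = 4]
   → B = (1, 1)

B = (1, 1)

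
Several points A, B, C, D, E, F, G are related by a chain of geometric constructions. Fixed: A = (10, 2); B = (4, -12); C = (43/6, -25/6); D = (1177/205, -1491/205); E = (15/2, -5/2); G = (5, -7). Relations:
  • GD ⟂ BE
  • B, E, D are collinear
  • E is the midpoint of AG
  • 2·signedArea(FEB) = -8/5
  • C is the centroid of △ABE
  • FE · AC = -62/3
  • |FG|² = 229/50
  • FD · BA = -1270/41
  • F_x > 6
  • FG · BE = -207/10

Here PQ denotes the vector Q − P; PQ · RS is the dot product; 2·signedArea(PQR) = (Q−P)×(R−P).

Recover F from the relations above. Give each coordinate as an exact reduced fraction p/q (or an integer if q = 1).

1. F_x = 63/10  [FE · AC = -62/3 ∩ FD · BA = -1270/41]
2. F_y = -53/10  [FE · AC = -62/3 ∩ FD · BA = -1270/41]
   → F = (63/10, -53/10)

F = (63/10, -53/10)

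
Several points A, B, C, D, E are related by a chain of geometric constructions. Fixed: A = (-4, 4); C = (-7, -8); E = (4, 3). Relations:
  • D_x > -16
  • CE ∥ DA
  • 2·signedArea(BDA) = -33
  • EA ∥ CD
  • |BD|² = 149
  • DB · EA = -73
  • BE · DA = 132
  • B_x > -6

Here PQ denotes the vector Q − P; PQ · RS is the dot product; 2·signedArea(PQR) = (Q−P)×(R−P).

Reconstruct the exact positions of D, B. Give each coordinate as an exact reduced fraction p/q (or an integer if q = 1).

B = (-5, 0)
D = (-15, -7)

1. D_x = -15  [CE ∥ DA ∩ EA ∥ CD]
2. D_y = -7  [CE ∥ DA ∩ EA ∥ CD]
   → D = (-15, -7)
3. B_x = -5  [BE · DA = 132 ∩ 2·signedArea(BDA) = -33]
4. B_y = 0  [BE · DA = 132 ∩ 2·signedArea(BDA) = -33]
   → B = (-5, 0)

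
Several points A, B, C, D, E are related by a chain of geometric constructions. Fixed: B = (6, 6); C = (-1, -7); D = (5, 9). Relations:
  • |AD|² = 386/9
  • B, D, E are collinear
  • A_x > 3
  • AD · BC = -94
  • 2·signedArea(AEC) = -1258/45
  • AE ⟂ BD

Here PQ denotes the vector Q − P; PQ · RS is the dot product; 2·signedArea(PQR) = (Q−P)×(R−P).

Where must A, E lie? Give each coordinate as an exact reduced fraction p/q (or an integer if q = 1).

A = (10/3, 8/3)
E = (101/15, 19/5)

1. A_x = 10/3  [line 7·x + 13·y + -58 = 0 ∩ |AD|² = 386/9]
2. A_y = 8/3  [line 7·x + 13·y + -58 = 0 ∩ |AD|² = 386/9]
   → A = (10/3, 8/3)
3. E_x = 101/15  [2·signedArea(AEC) = -1258/45 ∩ B, D, E are collinear]
4. E_y = 19/5  [2·signedArea(AEC) = -1258/45 ∩ B, D, E are collinear]
   → E = (101/15, 19/5)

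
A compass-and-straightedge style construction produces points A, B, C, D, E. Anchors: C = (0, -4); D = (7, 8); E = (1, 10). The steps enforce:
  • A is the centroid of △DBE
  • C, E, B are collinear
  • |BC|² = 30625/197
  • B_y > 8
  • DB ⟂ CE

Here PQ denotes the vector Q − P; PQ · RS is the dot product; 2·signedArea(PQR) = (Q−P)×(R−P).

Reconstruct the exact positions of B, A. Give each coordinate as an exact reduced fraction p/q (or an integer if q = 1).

1. B_x = 175/197  [C, E, B are collinear ∩ DB ⟂ CE]
2. B_y = 1662/197  [C, E, B are collinear ∩ DB ⟂ CE]
   → B = (175/197, 1662/197)
3. A_x = 1751/591  [A is the centroid of △DBE]
4. A_y = 1736/197  [A is the centroid of △DBE]
   → A = (1751/591, 1736/197)

A = (1751/591, 1736/197)
B = (175/197, 1662/197)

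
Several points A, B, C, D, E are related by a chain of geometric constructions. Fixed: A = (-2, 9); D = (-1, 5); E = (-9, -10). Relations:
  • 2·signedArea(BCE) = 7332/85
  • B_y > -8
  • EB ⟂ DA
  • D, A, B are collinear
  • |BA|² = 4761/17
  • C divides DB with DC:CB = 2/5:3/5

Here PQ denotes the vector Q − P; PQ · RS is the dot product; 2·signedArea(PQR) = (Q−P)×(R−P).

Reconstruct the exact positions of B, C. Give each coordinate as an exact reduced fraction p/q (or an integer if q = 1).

1. B_x = 35/17  [D, A, B are collinear ∩ EB ⟂ DA]
2. B_y = -123/17  [D, A, B are collinear ∩ EB ⟂ DA]
   → B = (35/17, -123/17)
3. C_x = 19/85  [C divides DB with DC:CB = 2/5:3/5]
4. C_y = 9/85  [C divides DB with DC:CB = 2/5:3/5]
   → C = (19/85, 9/85)

B = (35/17, -123/17)
C = (19/85, 9/85)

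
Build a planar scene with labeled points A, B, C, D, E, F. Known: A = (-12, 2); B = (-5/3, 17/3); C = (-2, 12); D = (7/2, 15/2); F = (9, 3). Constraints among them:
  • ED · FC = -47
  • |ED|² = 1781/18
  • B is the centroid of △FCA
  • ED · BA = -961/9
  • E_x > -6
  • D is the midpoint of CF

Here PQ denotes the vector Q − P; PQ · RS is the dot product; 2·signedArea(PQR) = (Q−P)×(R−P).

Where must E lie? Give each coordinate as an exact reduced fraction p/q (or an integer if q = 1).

E = (-5, 7/3)

1. E_x = -5  [ED · FC = -47 ∩ ED · BA = -961/9]
2. E_y = 7/3  [ED · FC = -47 ∩ ED · BA = -961/9]
   → E = (-5, 7/3)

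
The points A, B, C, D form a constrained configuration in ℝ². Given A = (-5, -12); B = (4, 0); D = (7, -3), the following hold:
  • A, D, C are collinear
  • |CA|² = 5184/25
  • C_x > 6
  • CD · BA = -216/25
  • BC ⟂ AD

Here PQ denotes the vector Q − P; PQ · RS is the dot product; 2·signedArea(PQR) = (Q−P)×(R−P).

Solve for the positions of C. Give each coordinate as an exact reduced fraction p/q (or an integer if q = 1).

C = (163/25, -84/25)

1. C_x = 163/25  [A, D, C are collinear ∩ BC ⟂ AD]
2. C_y = -84/25  [A, D, C are collinear ∩ BC ⟂ AD]
   → C = (163/25, -84/25)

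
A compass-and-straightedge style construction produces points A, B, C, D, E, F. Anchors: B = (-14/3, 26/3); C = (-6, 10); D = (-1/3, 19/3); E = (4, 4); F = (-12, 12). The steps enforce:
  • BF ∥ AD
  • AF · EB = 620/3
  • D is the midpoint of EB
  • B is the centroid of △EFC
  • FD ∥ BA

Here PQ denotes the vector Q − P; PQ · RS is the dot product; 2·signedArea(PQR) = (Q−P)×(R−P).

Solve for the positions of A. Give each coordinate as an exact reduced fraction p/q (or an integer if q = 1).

A = (7, 3)

1. A_x = 7  [BF ∥ AD ∩ FD ∥ BA]
2. A_y = 3  [BF ∥ AD ∩ FD ∥ BA]
   → A = (7, 3)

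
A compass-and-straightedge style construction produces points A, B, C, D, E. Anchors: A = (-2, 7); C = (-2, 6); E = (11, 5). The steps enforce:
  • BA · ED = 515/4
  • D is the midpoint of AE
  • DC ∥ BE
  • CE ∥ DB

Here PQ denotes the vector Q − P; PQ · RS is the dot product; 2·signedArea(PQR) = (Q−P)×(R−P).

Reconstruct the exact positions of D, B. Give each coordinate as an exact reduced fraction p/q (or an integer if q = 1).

1. D_x = 9/2  [D is the midpoint of AE]
2. D_y = 6  [D is the midpoint of AE]
   → D = (9/2, 6)
3. B_x = 35/2  [DC ∥ BE ∩ CE ∥ DB]
4. B_y = 5  [DC ∥ BE ∩ CE ∥ DB]
   → B = (35/2, 5)

B = (35/2, 5)
D = (9/2, 6)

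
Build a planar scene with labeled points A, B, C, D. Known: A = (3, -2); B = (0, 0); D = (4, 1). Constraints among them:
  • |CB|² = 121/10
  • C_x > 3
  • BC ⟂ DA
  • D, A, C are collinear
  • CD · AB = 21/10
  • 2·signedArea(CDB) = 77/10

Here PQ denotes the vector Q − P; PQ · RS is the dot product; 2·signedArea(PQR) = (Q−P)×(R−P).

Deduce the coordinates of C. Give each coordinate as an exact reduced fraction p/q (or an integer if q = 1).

1. C_x = 33/10  [D, A, C are collinear ∩ BC ⟂ DA]
2. C_y = -11/10  [D, A, C are collinear ∩ BC ⟂ DA]
   → C = (33/10, -11/10)

C = (33/10, -11/10)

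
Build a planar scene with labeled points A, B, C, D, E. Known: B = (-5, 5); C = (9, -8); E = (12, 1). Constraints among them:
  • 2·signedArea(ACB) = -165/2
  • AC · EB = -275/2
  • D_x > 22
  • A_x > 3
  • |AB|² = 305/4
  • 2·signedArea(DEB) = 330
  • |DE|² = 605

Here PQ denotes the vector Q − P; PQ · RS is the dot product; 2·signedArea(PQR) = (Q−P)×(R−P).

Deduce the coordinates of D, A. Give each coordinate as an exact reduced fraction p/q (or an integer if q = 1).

A = (7/2, 3)
D = (23, -21)

1. D_x = 23  [line -4·x + -17·y + -265 = 0 ∩ |DE|² = 605]
2. D_y = -21  [line -4·x + -17·y + -265 = 0 ∩ |DE|² = 605]
   → D = (23, -21)
3. A_x = 7/2  [AC · EB = -275/2 ∩ 2·signedArea(ACB) = -165/2]
4. A_y = 3  [AC · EB = -275/2 ∩ 2·signedArea(ACB) = -165/2]
   → A = (7/2, 3)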